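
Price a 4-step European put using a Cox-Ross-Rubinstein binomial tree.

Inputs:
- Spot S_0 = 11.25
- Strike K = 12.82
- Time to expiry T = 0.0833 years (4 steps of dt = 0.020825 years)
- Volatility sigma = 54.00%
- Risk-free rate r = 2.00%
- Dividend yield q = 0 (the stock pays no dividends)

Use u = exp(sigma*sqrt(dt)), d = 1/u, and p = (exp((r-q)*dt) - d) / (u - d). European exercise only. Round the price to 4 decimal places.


Answer: Price = V(0,0) = 1.7634

Derivation:
dt = T/N = 0.020825
u = exp(sigma*sqrt(dt)) = 1.081043; d = 1/u = 0.925032
p = (exp((r-q)*dt) - d) / (u - d) = 0.483198
Discount per step: exp(-r*dt) = 0.999584
Stock lattice S(k, i) with i counting down-moves:
  k=0: S(0,0) = 11.2500
  k=1: S(1,0) = 12.1617; S(1,1) = 10.4066
  k=2: S(2,0) = 13.1474; S(2,1) = 11.2500; S(2,2) = 9.6265
  k=3: S(3,0) = 14.2129; S(3,1) = 12.1617; S(3,2) = 10.4066; S(3,3) = 8.9048
  k=4: S(4,0) = 15.3647; S(4,1) = 13.1474; S(4,2) = 11.2500; S(4,3) = 9.6265; S(4,4) = 8.2372
Terminal payoffs V(N, i) = max(K - S_T, 0):
  V(4,0) = 0.000000; V(4,1) = 0.000000; V(4,2) = 1.570000; V(4,3) = 3.193548; V(4,4) = 4.582793
Backward induction: V(k, i) = exp(-r*dt) * [p * V(k+1, i) + (1-p) * V(k+1, i+1)].
  V(3,0) = exp(-r*dt) * [p*0.000000 + (1-p)*0.000000] = 0.000000
  V(3,1) = exp(-r*dt) * [p*0.000000 + (1-p)*1.570000] = 0.811041
  V(3,2) = exp(-r*dt) * [p*1.570000 + (1-p)*3.193548] = 2.408049
  V(3,3) = exp(-r*dt) * [p*3.193548 + (1-p)*4.582793] = 3.909883
  V(2,0) = exp(-r*dt) * [p*0.000000 + (1-p)*0.811041] = 0.418973
  V(2,1) = exp(-r*dt) * [p*0.811041 + (1-p)*2.408049] = 1.635696
  V(2,2) = exp(-r*dt) * [p*2.408049 + (1-p)*3.909883] = 3.182873
  V(1,0) = exp(-r*dt) * [p*0.418973 + (1-p)*1.635696] = 1.047341
  V(1,1) = exp(-r*dt) * [p*1.635696 + (1-p)*3.182873] = 2.434265
  V(0,0) = exp(-r*dt) * [p*1.047341 + (1-p)*2.434265] = 1.763371


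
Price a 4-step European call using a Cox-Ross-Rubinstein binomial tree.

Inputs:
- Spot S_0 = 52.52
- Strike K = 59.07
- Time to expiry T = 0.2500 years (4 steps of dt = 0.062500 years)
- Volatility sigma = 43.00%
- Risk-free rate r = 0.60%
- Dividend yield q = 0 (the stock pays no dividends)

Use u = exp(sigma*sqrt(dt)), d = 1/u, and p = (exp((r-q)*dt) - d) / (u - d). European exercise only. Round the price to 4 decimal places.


dt = T/N = 0.062500
u = exp(sigma*sqrt(dt)) = 1.113491; d = 1/u = 0.898077
p = (exp((r-q)*dt) - d) / (u - d) = 0.474892
Discount per step: exp(-r*dt) = 0.999625
Stock lattice S(k, i) with i counting down-moves:
  k=0: S(0,0) = 52.5200
  k=1: S(1,0) = 58.4805; S(1,1) = 47.1670
  k=2: S(2,0) = 65.1175; S(2,1) = 52.5200; S(2,2) = 42.3596
  k=3: S(3,0) = 72.5078; S(3,1) = 58.4805; S(3,2) = 47.1670; S(3,3) = 38.0421
  k=4: S(4,0) = 80.7368; S(4,1) = 65.1175; S(4,2) = 52.5200; S(4,3) = 42.3596; S(4,4) = 34.1647
Terminal payoffs V(N, i) = max(S_T - K, 0):
  V(4,0) = 21.666765; V(4,1) = 6.047547; V(4,2) = 0.000000; V(4,3) = 0.000000; V(4,4) = 0.000000
Backward induction: V(k, i) = exp(-r*dt) * [p * V(k+1, i) + (1-p) * V(k+1, i+1)].
  V(3,0) = exp(-r*dt) * [p*21.666765 + (1-p)*6.047547] = 13.459940
  V(3,1) = exp(-r*dt) * [p*6.047547 + (1-p)*0.000000] = 2.870855
  V(3,2) = exp(-r*dt) * [p*0.000000 + (1-p)*0.000000] = 0.000000
  V(3,3) = exp(-r*dt) * [p*0.000000 + (1-p)*0.000000] = 0.000000
  V(2,0) = exp(-r*dt) * [p*13.459940 + (1-p)*2.870855] = 7.896565
  V(2,1) = exp(-r*dt) * [p*2.870855 + (1-p)*0.000000] = 1.362835
  V(2,2) = exp(-r*dt) * [p*0.000000 + (1-p)*0.000000] = 0.000000
  V(1,0) = exp(-r*dt) * [p*7.896565 + (1-p)*1.362835] = 4.463977
  V(1,1) = exp(-r*dt) * [p*1.362835 + (1-p)*0.000000] = 0.646957
  V(0,0) = exp(-r*dt) * [p*4.463977 + (1-p)*0.646957] = 2.458707

Answer: Price = V(0,0) = 2.4587


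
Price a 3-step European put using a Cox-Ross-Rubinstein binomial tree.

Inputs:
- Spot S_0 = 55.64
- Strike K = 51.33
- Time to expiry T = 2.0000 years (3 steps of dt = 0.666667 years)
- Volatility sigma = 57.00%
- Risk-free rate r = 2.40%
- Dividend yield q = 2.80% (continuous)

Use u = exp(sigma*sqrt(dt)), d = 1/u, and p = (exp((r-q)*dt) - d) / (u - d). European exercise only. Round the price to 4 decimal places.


Answer: Price = V(0,0) = 15.2458

Derivation:
dt = T/N = 0.666667
u = exp(sigma*sqrt(dt)) = 1.592656; d = 1/u = 0.627882
p = (exp((r-q)*dt) - d) / (u - d) = 0.382945
Discount per step: exp(-r*dt) = 0.984127
Stock lattice S(k, i) with i counting down-moves:
  k=0: S(0,0) = 55.6400
  k=1: S(1,0) = 88.6154; S(1,1) = 34.9354
  k=2: S(2,0) = 141.1338; S(2,1) = 55.6400; S(2,2) = 21.9353
  k=3: S(3,0) = 224.7776; S(3,1) = 88.6154; S(3,2) = 34.9354; S(3,3) = 13.7728
Terminal payoffs V(N, i) = max(K - S_T, 0):
  V(3,0) = 0.000000; V(3,1) = 0.000000; V(3,2) = 16.394646; V(3,3) = 37.557233
Backward induction: V(k, i) = exp(-r*dt) * [p * V(k+1, i) + (1-p) * V(k+1, i+1)].
  V(2,0) = exp(-r*dt) * [p*0.000000 + (1-p)*0.000000] = 0.000000
  V(2,1) = exp(-r*dt) * [p*0.000000 + (1-p)*16.394646] = 9.955832
  V(2,2) = exp(-r*dt) * [p*16.394646 + (1-p)*37.557233] = 28.985637
  V(1,0) = exp(-r*dt) * [p*0.000000 + (1-p)*9.955832] = 6.045790
  V(1,1) = exp(-r*dt) * [p*9.955832 + (1-p)*28.985637] = 21.353868
  V(0,0) = exp(-r*dt) * [p*6.045790 + (1-p)*21.353868] = 15.245828


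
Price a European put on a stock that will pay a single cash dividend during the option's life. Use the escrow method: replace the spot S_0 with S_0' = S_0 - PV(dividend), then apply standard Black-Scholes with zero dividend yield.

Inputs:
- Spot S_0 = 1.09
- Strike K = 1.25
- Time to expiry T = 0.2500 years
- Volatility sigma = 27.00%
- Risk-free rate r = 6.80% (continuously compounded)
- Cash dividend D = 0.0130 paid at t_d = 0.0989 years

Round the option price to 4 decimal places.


Answer: Price = 0.1653

Derivation:
PV(D) = D * exp(-r * t_d) = 0.0130 * 0.99329736 = 0.01291287
S_0' = S_0 - PV(D) = 1.0900 - 0.01291287 = 1.07708713
d1 = (ln(S_0'/K) + (r + sigma^2/2)*T) / (sigma*sqrt(T)) = -0.90941298
d2 = d1 - sigma*sqrt(T) = -1.04441298
exp(-rT) = 0.98314368
N(-d1) = 0.81843391; N(-d2) = 0.85185282
P = K * exp(-rT) * N(-d2) - S_0' * N(-d1) = 1.2500 * 0.98314368 * 0.85185282 - 1.07708713 * 0.81843391 = 0.1653


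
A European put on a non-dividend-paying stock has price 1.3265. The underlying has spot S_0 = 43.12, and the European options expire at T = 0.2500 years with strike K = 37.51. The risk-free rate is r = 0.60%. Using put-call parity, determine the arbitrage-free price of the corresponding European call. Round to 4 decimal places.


Answer: Call price = 6.9927

Derivation:
Put-call parity: C - P = S_0 * exp(-qT) - K * exp(-rT).
S_0 * exp(-qT) = 43.1200 * 1.00000000 = 43.12000000
K * exp(-rT) = 37.5100 * 0.99850112 = 37.45377718
C = P + S*exp(-qT) - K*exp(-rT)
C = 1.3265 + 43.12000000 - 37.45377718 = 6.9927


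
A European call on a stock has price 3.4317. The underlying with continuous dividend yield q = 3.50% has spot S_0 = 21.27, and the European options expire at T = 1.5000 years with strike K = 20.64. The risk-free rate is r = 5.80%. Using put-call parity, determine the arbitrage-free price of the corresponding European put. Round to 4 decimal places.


Put-call parity: C - P = S_0 * exp(-qT) - K * exp(-rT).
S_0 * exp(-qT) = 21.2700 * 0.94885432 = 20.18213141
K * exp(-rT) = 20.6400 * 0.91667710 = 18.92021525
P = C - S*exp(-qT) + K*exp(-rT)
P = 3.4317 - 20.18213141 + 18.92021525 = 2.1698

Answer: Put price = 2.1698


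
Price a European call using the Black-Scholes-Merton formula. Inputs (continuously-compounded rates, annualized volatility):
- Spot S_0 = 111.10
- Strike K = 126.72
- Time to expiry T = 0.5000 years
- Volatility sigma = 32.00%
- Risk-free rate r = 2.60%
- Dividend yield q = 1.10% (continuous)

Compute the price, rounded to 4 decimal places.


d1 = (ln(S/K) + (r - q + 0.5*sigma^2) * T) / (sigma * sqrt(T)) = -0.43508824
d2 = d1 - sigma * sqrt(T) = -0.66136241
exp(-rT) = 0.98708414; exp(-qT) = 0.99451510
C = S_0 * exp(-qT) * N(d1) - K * exp(-rT) * N(d2)
N(d1) = 0.33174919; N(d2) = 0.25418996
C = 111.1000 * 0.99451510 * 0.33174919 - 126.7200 * 0.98708414 * 0.25418996 = 4.8603

Answer: Price = 4.8603


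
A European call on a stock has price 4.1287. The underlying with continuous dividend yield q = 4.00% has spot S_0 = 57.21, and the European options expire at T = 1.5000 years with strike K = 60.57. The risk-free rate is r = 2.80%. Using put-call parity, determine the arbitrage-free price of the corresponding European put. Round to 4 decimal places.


Put-call parity: C - P = S_0 * exp(-qT) - K * exp(-rT).
S_0 * exp(-qT) = 57.2100 * 0.94176453 = 53.87834897
K * exp(-rT) = 60.5700 * 0.95886978 = 58.07874261
P = C - S*exp(-qT) + K*exp(-rT)
P = 4.1287 - 53.87834897 + 58.07874261 = 8.3291

Answer: Put price = 8.3291


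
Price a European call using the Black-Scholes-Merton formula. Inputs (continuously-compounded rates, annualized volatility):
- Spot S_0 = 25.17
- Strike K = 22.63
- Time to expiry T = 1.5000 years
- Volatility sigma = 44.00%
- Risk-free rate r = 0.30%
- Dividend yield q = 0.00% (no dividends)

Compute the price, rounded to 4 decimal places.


Answer: Price = 6.4908

Derivation:
d1 = (ln(S/K) + (r - q + 0.5*sigma^2) * T) / (sigma * sqrt(T)) = 0.47519424
d2 = d1 - sigma * sqrt(T) = -0.06369351
exp(-rT) = 0.99551011; exp(-qT) = 1.00000000
C = S_0 * exp(-qT) * N(d1) - K * exp(-rT) * N(d2)
N(d1) = 0.68267573; N(d2) = 0.47460714
C = 25.1700 * 1.00000000 * 0.68267573 - 22.6300 * 0.99551011 * 0.47460714 = 6.4908


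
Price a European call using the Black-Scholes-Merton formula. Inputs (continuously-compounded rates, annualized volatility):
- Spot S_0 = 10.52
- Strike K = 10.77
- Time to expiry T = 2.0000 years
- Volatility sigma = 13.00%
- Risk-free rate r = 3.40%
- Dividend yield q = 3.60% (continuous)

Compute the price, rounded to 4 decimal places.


Answer: Price = 0.5987

Derivation:
d1 = (ln(S/K) + (r - q + 0.5*sigma^2) * T) / (sigma * sqrt(T)) = -0.05758179
d2 = d1 - sigma * sqrt(T) = -0.24142956
exp(-rT) = 0.93426047; exp(-qT) = 0.93053090
C = S_0 * exp(-qT) * N(d1) - K * exp(-rT) * N(d2)
N(d1) = 0.47704088; N(d2) = 0.40461110
C = 10.5200 * 0.93053090 * 0.47704088 - 10.7700 * 0.93426047 * 0.40461110 = 0.5987


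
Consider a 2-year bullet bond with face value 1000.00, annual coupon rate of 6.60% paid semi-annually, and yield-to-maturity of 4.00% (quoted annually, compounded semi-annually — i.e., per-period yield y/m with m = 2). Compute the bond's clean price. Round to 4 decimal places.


Answer: Price = 1049.5005

Derivation:
Coupon per period c = face * coupon_rate / m = 33.000000
Periods per year m = 2; per-period yield y/m = 0.020000
Number of cashflows N = 4
Cashflows (t years, CF_t, discount factor 1/(1+y/m)^(m*t), PV):
  t = 0.5000: CF_t = 33.000000, DF = 0.980392, PV = 32.352941
  t = 1.0000: CF_t = 33.000000, DF = 0.961169, PV = 31.718570
  t = 1.5000: CF_t = 33.000000, DF = 0.942322, PV = 31.096637
  t = 2.0000: CF_t = 1033.000000, DF = 0.923845, PV = 954.332325
Price P = sum_t PV_t = 1049.500473


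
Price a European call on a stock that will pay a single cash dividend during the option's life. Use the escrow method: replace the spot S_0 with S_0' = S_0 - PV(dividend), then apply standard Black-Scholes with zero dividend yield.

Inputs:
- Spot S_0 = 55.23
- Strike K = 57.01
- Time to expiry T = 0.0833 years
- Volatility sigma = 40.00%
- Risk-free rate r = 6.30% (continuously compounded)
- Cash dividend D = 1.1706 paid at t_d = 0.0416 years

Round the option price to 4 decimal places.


PV(D) = D * exp(-r * t_d) = 1.1706 * 0.99738263 = 1.16753611
S_0' = S_0 - PV(D) = 55.2300 - 1.16753611 = 54.06246389
d1 = (ln(S_0'/K) + (r + sigma^2/2)*T) / (sigma*sqrt(T)) = -0.35665448
d2 = d1 - sigma*sqrt(T) = -0.47210143
exp(-rT) = 0.99476585
N(d1) = 0.36067524; N(d2) = 0.31842719
C = S_0' * N(d1) - K * exp(-rT) * N(d2) = 54.06246389 * 0.36067524 - 57.0100 * 0.99476585 * 0.31842719 = 1.4405

Answer: Price = 1.4405


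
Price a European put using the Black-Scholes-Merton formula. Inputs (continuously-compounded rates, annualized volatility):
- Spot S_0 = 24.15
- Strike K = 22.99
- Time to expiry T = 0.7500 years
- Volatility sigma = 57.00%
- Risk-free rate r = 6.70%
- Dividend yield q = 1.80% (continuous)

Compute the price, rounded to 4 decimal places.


Answer: Price = 3.5381

Derivation:
d1 = (ln(S/K) + (r - q + 0.5*sigma^2) * T) / (sigma * sqrt(T)) = 0.42098465
d2 = d1 - sigma * sqrt(T) = -0.07264983
exp(-rT) = 0.95099165; exp(-qT) = 0.98659072
P = K * exp(-rT) * N(-d2) - S_0 * exp(-qT) * N(-d1)
N(-d1) = 0.33688314; N(-d2) = 0.52895761
P = 22.9900 * 0.95099165 * 0.52895761 - 24.1500 * 0.98659072 * 0.33688314 = 3.5381


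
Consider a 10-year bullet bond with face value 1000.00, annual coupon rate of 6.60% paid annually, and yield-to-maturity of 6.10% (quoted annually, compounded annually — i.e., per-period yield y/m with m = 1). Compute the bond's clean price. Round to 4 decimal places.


Coupon per period c = face * coupon_rate / m = 66.000000
Periods per year m = 1; per-period yield y/m = 0.061000
Number of cashflows N = 10
Cashflows (t years, CF_t, discount factor 1/(1+y/m)^(m*t), PV):
  t = 1.0000: CF_t = 66.000000, DF = 0.942507, PV = 62.205467
  t = 2.0000: CF_t = 66.000000, DF = 0.888320, PV = 58.629092
  t = 3.0000: CF_t = 66.000000, DF = 0.837247, PV = 55.258334
  t = 4.0000: CF_t = 66.000000, DF = 0.789112, PV = 52.081370
  t = 5.0000: CF_t = 66.000000, DF = 0.743743, PV = 49.087059
  t = 6.0000: CF_t = 66.000000, DF = 0.700983, PV = 46.264900
  t = 7.0000: CF_t = 66.000000, DF = 0.660682, PV = 43.604996
  t = 8.0000: CF_t = 66.000000, DF = 0.622697, PV = 41.098017
  t = 9.0000: CF_t = 66.000000, DF = 0.586897, PV = 38.735171
  t = 10.0000: CF_t = 1066.000000, DF = 0.553154, PV = 589.662305
Price P = sum_t PV_t = 1036.626710

Answer: Price = 1036.6267


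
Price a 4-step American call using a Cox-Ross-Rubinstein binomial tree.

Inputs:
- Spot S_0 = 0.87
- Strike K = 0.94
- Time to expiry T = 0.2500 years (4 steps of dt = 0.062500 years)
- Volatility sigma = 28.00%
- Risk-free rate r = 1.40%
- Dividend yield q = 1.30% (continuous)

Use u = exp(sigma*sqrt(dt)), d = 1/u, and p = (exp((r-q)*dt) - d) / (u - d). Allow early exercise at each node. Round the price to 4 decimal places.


Answer: Price = V(0,0) = 0.0256

Derivation:
dt = T/N = 0.062500
u = exp(sigma*sqrt(dt)) = 1.072508; d = 1/u = 0.932394
p = (exp((r-q)*dt) - d) / (u - d) = 0.482953
Discount per step: exp(-r*dt) = 0.999125
Stock lattice S(k, i) with i counting down-moves:
  k=0: S(0,0) = 0.8700
  k=1: S(1,0) = 0.9331; S(1,1) = 0.8112
  k=2: S(2,0) = 1.0007; S(2,1) = 0.8700; S(2,2) = 0.7563
  k=3: S(3,0) = 1.0733; S(3,1) = 0.9331; S(3,2) = 0.8112; S(3,3) = 0.7052
  k=4: S(4,0) = 1.1511; S(4,1) = 1.0007; S(4,2) = 0.8700; S(4,3) = 0.7563; S(4,4) = 0.6575
Terminal payoffs V(N, i) = max(S_T - K, 0):
  V(4,0) = 0.211123; V(4,1) = 0.060738; V(4,2) = 0.000000; V(4,3) = 0.000000; V(4,4) = 0.000000
Backward induction: V(k, i) = exp(-r*dt) * [p * V(k+1, i) + (1-p) * V(k+1, i+1)]; then take max(V_cont, immediate exercise) for American.
  V(3,0) = exp(-r*dt) * [p*0.211123 + (1-p)*0.060738] = 0.133250; exercise = 0.133300; V(3,0) = max -> 0.133300
  V(3,1) = exp(-r*dt) * [p*0.060738 + (1-p)*0.000000] = 0.029308; exercise = 0.000000; V(3,1) = max -> 0.029308
  V(3,2) = exp(-r*dt) * [p*0.000000 + (1-p)*0.000000] = 0.000000; exercise = 0.000000; V(3,2) = max -> 0.000000
  V(3,3) = exp(-r*dt) * [p*0.000000 + (1-p)*0.000000] = 0.000000; exercise = 0.000000; V(3,3) = max -> 0.000000
  V(2,0) = exp(-r*dt) * [p*0.133300 + (1-p)*0.029308] = 0.079462; exercise = 0.060738; V(2,0) = max -> 0.079462
  V(2,1) = exp(-r*dt) * [p*0.029308 + (1-p)*0.000000] = 0.014142; exercise = 0.000000; V(2,1) = max -> 0.014142
  V(2,2) = exp(-r*dt) * [p*0.000000 + (1-p)*0.000000] = 0.000000; exercise = 0.000000; V(2,2) = max -> 0.000000
  V(1,0) = exp(-r*dt) * [p*0.079462 + (1-p)*0.014142] = 0.045648; exercise = 0.000000; V(1,0) = max -> 0.045648
  V(1,1) = exp(-r*dt) * [p*0.014142 + (1-p)*0.000000] = 0.006824; exercise = 0.000000; V(1,1) = max -> 0.006824
  V(0,0) = exp(-r*dt) * [p*0.045648 + (1-p)*0.006824] = 0.025552; exercise = 0.000000; V(0,0) = max -> 0.025552


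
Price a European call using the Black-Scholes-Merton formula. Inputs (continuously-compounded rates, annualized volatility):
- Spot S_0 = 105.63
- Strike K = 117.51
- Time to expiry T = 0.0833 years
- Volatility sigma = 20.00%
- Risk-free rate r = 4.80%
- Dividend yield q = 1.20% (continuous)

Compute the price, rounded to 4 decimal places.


Answer: Price = 0.0928

Derivation:
d1 = (ln(S/K) + (r - q + 0.5*sigma^2) * T) / (sigma * sqrt(T)) = -1.76559377
d2 = d1 - sigma * sqrt(T) = -1.82331725
exp(-rT) = 0.99600958; exp(-qT) = 0.99900090
C = S_0 * exp(-qT) * N(d1) - K * exp(-rT) * N(d2)
N(d1) = 0.03873201; N(d2) = 0.03412768
C = 105.6300 * 0.99900090 * 0.03873201 - 117.5100 * 0.99600958 * 0.03412768 = 0.0928


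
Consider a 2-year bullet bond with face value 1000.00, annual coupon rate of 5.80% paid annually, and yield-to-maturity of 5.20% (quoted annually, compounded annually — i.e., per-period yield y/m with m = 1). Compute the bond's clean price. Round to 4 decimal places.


Coupon per period c = face * coupon_rate / m = 58.000000
Periods per year m = 1; per-period yield y/m = 0.052000
Number of cashflows N = 2
Cashflows (t years, CF_t, discount factor 1/(1+y/m)^(m*t), PV):
  t = 1.0000: CF_t = 58.000000, DF = 0.950570, PV = 55.133080
  t = 2.0000: CF_t = 1058.000000, DF = 0.903584, PV = 955.991846
Price P = sum_t PV_t = 1011.124926

Answer: Price = 1011.1249


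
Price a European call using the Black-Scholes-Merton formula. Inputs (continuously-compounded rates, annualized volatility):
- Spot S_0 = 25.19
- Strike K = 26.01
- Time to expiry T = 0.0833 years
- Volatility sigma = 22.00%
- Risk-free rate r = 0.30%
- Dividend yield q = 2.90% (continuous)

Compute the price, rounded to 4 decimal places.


d1 = (ln(S/K) + (r - q + 0.5*sigma^2) * T) / (sigma * sqrt(T)) = -0.50686684
d2 = d1 - sigma * sqrt(T) = -0.57036267
exp(-rT) = 0.99975013; exp(-qT) = 0.99758722
C = S_0 * exp(-qT) * N(d1) - K * exp(-rT) * N(d2)
N(d1) = 0.30612413; N(d2) = 0.28421587
C = 25.1900 * 0.99758722 * 0.30612413 - 26.0100 * 0.99975013 * 0.28421587 = 0.3021

Answer: Price = 0.3021


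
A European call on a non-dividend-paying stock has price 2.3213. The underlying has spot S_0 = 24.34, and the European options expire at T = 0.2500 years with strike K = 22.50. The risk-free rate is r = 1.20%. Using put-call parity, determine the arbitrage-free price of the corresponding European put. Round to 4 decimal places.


Answer: Put price = 0.4139

Derivation:
Put-call parity: C - P = S_0 * exp(-qT) - K * exp(-rT).
S_0 * exp(-qT) = 24.3400 * 1.00000000 = 24.34000000
K * exp(-rT) = 22.5000 * 0.99700450 = 22.43260115
P = C - S*exp(-qT) + K*exp(-rT)
P = 2.3213 - 24.34000000 + 22.43260115 = 0.4139


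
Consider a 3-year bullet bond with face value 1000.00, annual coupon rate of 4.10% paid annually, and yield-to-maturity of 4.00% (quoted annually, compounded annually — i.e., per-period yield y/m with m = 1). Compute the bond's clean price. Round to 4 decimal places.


Coupon per period c = face * coupon_rate / m = 41.000000
Periods per year m = 1; per-period yield y/m = 0.040000
Number of cashflows N = 3
Cashflows (t years, CF_t, discount factor 1/(1+y/m)^(m*t), PV):
  t = 1.0000: CF_t = 41.000000, DF = 0.961538, PV = 39.423077
  t = 2.0000: CF_t = 41.000000, DF = 0.924556, PV = 37.906805
  t = 3.0000: CF_t = 1041.000000, DF = 0.888996, PV = 925.445209
Price P = sum_t PV_t = 1002.775091

Answer: Price = 1002.7751


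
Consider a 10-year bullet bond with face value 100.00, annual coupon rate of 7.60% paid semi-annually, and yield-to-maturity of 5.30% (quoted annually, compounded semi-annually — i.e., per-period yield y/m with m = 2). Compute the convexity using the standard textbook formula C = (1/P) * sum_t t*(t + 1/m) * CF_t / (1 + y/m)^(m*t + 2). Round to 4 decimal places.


Coupon per period c = face * coupon_rate / m = 3.800000
Periods per year m = 2; per-period yield y/m = 0.026500
Number of cashflows N = 20
Cashflows (t years, CF_t, discount factor 1/(1+y/m)^(m*t), PV):
  t = 0.5000: CF_t = 3.800000, DF = 0.974184, PV = 3.701900
  t = 1.0000: CF_t = 3.800000, DF = 0.949035, PV = 3.606332
  t = 1.5000: CF_t = 3.800000, DF = 0.924535, PV = 3.513231
  t = 2.0000: CF_t = 3.800000, DF = 0.900667, PV = 3.422534
  t = 2.5000: CF_t = 3.800000, DF = 0.877415, PV = 3.334178
  t = 3.0000: CF_t = 3.800000, DF = 0.854764, PV = 3.248104
  t = 3.5000: CF_t = 3.800000, DF = 0.832698, PV = 3.164251
  t = 4.0000: CF_t = 3.800000, DF = 0.811201, PV = 3.082563
  t = 4.5000: CF_t = 3.800000, DF = 0.790259, PV = 3.002984
  t = 5.0000: CF_t = 3.800000, DF = 0.769858, PV = 2.925459
  t = 5.5000: CF_t = 3.800000, DF = 0.749983, PV = 2.849936
  t = 6.0000: CF_t = 3.800000, DF = 0.730622, PV = 2.776362
  t = 6.5000: CF_t = 3.800000, DF = 0.711760, PV = 2.704688
  t = 7.0000: CF_t = 3.800000, DF = 0.693385, PV = 2.634864
  t = 7.5000: CF_t = 3.800000, DF = 0.675485, PV = 2.566843
  t = 8.0000: CF_t = 3.800000, DF = 0.658047, PV = 2.500578
  t = 8.5000: CF_t = 3.800000, DF = 0.641059, PV = 2.436023
  t = 9.0000: CF_t = 3.800000, DF = 0.624509, PV = 2.373135
  t = 9.5000: CF_t = 3.800000, DF = 0.608387, PV = 2.311870
  t = 10.0000: CF_t = 103.800000, DF = 0.592681, PV = 61.520277
Price P = sum_t PV_t = 117.676112
Convexity numerator sum_t t*(t + 1/m) * CF_t / (1+y/m)^(m*t + 2):
  t = 0.5000: term = 1.756616
  t = 1.0000: term = 5.133801
  t = 1.5000: term = 10.002535
  t = 2.0000: term = 16.240518
  t = 2.5000: term = 23.731882
  t = 3.0000: term = 32.366912
  t = 3.5000: term = 42.041776
  t = 4.0000: term = 52.658267
  t = 4.5000: term = 64.123560
  t = 5.0000: term = 76.349966
  t = 5.5000: term = 89.254709
  t = 6.0000: term = 102.759706
  t = 6.5000: term = 116.791352
  t = 7.0000: term = 131.280324
  t = 7.5000: term = 146.161380
  t = 8.0000: term = 161.373175
  t = 8.5000: term = 176.858082
  t = 9.0000: term = 192.562022
  t = 9.5000: term = 208.434293
  t = 10.0000: term = 6130.412118
Convexity = (1/P) * sum = 7780.292993 / 117.676112 = 66.116163

Answer: Convexity = 66.1162


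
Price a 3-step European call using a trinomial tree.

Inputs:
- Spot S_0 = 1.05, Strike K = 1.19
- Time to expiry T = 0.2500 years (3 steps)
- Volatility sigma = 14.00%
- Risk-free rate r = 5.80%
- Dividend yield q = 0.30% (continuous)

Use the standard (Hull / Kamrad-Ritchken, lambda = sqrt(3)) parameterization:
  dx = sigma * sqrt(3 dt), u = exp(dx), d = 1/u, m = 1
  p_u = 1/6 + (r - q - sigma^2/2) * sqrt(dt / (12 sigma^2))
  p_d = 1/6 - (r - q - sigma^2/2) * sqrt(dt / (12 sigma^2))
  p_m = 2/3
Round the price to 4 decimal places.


dt = T/N = 0.083333; dx = sigma*sqrt(3*dt) = 0.070000
u = exp(dx) = 1.072508; d = 1/u = 0.932394
p_u = 0.193571, p_m = 0.666667, p_d = 0.139762
Discount per step: exp(-r*dt) = 0.995178
Stock lattice S(k, j) with j the centered position index:
  k=0: S(0,+0) = 1.0500
  k=1: S(1,-1) = 0.9790; S(1,+0) = 1.0500; S(1,+1) = 1.1261
  k=2: S(2,-2) = 0.9128; S(2,-1) = 0.9790; S(2,+0) = 1.0500; S(2,+1) = 1.1261; S(2,+2) = 1.2078
  k=3: S(3,-3) = 0.8511; S(3,-2) = 0.9128; S(3,-1) = 0.9790; S(3,+0) = 1.0500; S(3,+1) = 1.1261; S(3,+2) = 1.2078; S(3,+3) = 1.2954
Terminal payoffs V(N, j) = max(S_T - K, 0):
  V(3,-3) = 0.000000; V(3,-2) = 0.000000; V(3,-1) = 0.000000; V(3,+0) = 0.000000; V(3,+1) = 0.000000; V(3,+2) = 0.017787; V(3,+3) = 0.105362
Backward induction: V(k, j) = exp(-r*dt) * [p_u * V(k+1, j+1) + p_m * V(k+1, j) + p_d * V(k+1, j-1)]
  V(2,-2) = exp(-r*dt) * [p_u*0.000000 + p_m*0.000000 + p_d*0.000000] = 0.000000
  V(2,-1) = exp(-r*dt) * [p_u*0.000000 + p_m*0.000000 + p_d*0.000000] = 0.000000
  V(2,+0) = exp(-r*dt) * [p_u*0.000000 + p_m*0.000000 + p_d*0.000000] = 0.000000
  V(2,+1) = exp(-r*dt) * [p_u*0.017787 + p_m*0.000000 + p_d*0.000000] = 0.003427
  V(2,+2) = exp(-r*dt) * [p_u*0.105362 + p_m*0.017787 + p_d*0.000000] = 0.032098
  V(1,-1) = exp(-r*dt) * [p_u*0.000000 + p_m*0.000000 + p_d*0.000000] = 0.000000
  V(1,+0) = exp(-r*dt) * [p_u*0.003427 + p_m*0.000000 + p_d*0.000000] = 0.000660
  V(1,+1) = exp(-r*dt) * [p_u*0.032098 + p_m*0.003427 + p_d*0.000000] = 0.008457
  V(0,+0) = exp(-r*dt) * [p_u*0.008457 + p_m*0.000660 + p_d*0.000000] = 0.002067

Answer: Price = V(0,0) = 0.0021


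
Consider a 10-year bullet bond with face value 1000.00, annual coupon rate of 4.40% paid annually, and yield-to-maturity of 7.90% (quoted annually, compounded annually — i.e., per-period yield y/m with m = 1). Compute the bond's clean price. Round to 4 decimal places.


Answer: Price = 764.0842

Derivation:
Coupon per period c = face * coupon_rate / m = 44.000000
Periods per year m = 1; per-period yield y/m = 0.079000
Number of cashflows N = 10
Cashflows (t years, CF_t, discount factor 1/(1+y/m)^(m*t), PV):
  t = 1.0000: CF_t = 44.000000, DF = 0.926784, PV = 40.778499
  t = 2.0000: CF_t = 44.000000, DF = 0.858929, PV = 37.792862
  t = 3.0000: CF_t = 44.000000, DF = 0.796041, PV = 35.025822
  t = 4.0000: CF_t = 44.000000, DF = 0.737758, PV = 32.461374
  t = 5.0000: CF_t = 44.000000, DF = 0.683743, PV = 30.084684
  t = 6.0000: CF_t = 44.000000, DF = 0.633682, PV = 27.882005
  t = 7.0000: CF_t = 44.000000, DF = 0.587286, PV = 25.840598
  t = 8.0000: CF_t = 44.000000, DF = 0.544288, PV = 23.948655
  t = 9.0000: CF_t = 44.000000, DF = 0.504437, PV = 22.195231
  t = 10.0000: CF_t = 1044.000000, DF = 0.467504, PV = 488.074426
Price P = sum_t PV_t = 764.084157


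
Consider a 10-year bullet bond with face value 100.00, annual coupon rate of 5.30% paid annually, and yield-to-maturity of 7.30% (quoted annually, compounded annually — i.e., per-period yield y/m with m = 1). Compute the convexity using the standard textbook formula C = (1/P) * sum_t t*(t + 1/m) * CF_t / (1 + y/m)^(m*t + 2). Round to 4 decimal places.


Answer: Convexity = 68.5977

Derivation:
Coupon per period c = face * coupon_rate / m = 5.300000
Periods per year m = 1; per-period yield y/m = 0.073000
Number of cashflows N = 10
Cashflows (t years, CF_t, discount factor 1/(1+y/m)^(m*t), PV):
  t = 1.0000: CF_t = 5.300000, DF = 0.931966, PV = 4.939422
  t = 2.0000: CF_t = 5.300000, DF = 0.868561, PV = 4.603376
  t = 3.0000: CF_t = 5.300000, DF = 0.809470, PV = 4.290192
  t = 4.0000: CF_t = 5.300000, DF = 0.754399, PV = 3.998315
  t = 5.0000: CF_t = 5.300000, DF = 0.703075, PV = 3.726295
  t = 6.0000: CF_t = 5.300000, DF = 0.655242, PV = 3.472782
  t = 7.0000: CF_t = 5.300000, DF = 0.610663, PV = 3.236516
  t = 8.0000: CF_t = 5.300000, DF = 0.569118, PV = 3.016325
  t = 9.0000: CF_t = 5.300000, DF = 0.530399, PV = 2.811113
  t = 10.0000: CF_t = 105.300000, DF = 0.494314, PV = 52.051249
Price P = sum_t PV_t = 86.145585
Convexity numerator sum_t t*(t + 1/m) * CF_t / (1+y/m)^(m*t + 2):
  t = 1.0000: term = 8.580384
  t = 2.0000: term = 23.989889
  t = 3.0000: term = 44.715543
  t = 4.0000: term = 69.455643
  t = 5.0000: term = 97.095493
  t = 6.0000: term = 126.685638
  t = 7.0000: term = 157.422353
  t = 8.0000: term = 188.630166
  t = 9.0000: term = 219.746232
  t = 10.0000: term = 4973.067944
Convexity = (1/P) * sum = 5909.389283 / 86.145585 = 68.597703


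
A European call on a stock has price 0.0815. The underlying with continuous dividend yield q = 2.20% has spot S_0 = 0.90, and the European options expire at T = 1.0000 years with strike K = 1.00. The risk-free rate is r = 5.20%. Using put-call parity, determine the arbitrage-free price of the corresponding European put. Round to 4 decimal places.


Put-call parity: C - P = S_0 * exp(-qT) - K * exp(-rT).
S_0 * exp(-qT) = 0.9000 * 0.97824024 = 0.88041621
K * exp(-rT) = 1.0000 * 0.94932887 = 0.94932887
P = C - S*exp(-qT) + K*exp(-rT)
P = 0.0815 - 0.88041621 + 0.94932887 = 0.1504

Answer: Put price = 0.1504


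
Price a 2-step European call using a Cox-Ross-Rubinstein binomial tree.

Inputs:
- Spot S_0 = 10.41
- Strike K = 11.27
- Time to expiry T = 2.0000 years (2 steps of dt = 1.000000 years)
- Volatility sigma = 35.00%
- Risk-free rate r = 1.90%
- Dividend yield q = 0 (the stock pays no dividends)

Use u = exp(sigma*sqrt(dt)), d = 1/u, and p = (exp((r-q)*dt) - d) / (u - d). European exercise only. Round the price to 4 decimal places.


dt = T/N = 1.000000
u = exp(sigma*sqrt(dt)) = 1.419068; d = 1/u = 0.704688
p = (exp((r-q)*dt) - d) / (u - d) = 0.440233
Discount per step: exp(-r*dt) = 0.981179
Stock lattice S(k, i) with i counting down-moves:
  k=0: S(0,0) = 10.4100
  k=1: S(1,0) = 14.7725; S(1,1) = 7.3358
  k=2: S(2,0) = 20.9632; S(2,1) = 10.4100; S(2,2) = 5.1695
Terminal payoffs V(N, i) = max(S_T - K, 0):
  V(2,0) = 9.693166; V(2,1) = 0.000000; V(2,2) = 0.000000
Backward induction: V(k, i) = exp(-r*dt) * [p * V(k+1, i) + (1-p) * V(k+1, i+1)].
  V(1,0) = exp(-r*dt) * [p*9.693166 + (1-p)*0.000000] = 4.186941
  V(1,1) = exp(-r*dt) * [p*0.000000 + (1-p)*0.000000] = 0.000000
  V(0,0) = exp(-r*dt) * [p*4.186941 + (1-p)*0.000000] = 1.808540

Answer: Price = V(0,0) = 1.8085


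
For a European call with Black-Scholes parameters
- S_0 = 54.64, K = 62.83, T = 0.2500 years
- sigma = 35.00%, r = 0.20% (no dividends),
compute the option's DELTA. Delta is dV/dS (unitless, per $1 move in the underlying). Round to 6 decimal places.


Answer: Delta = 0.239554

Derivation:
d1 = -0.7077368637; d2 = -0.8827368637
phi(d1) = 0.3105581032; exp(-qT) = 1.0000000000; exp(-rT) = 0.9995001250
N(d1) = 0.2395543402
Delta = exp(-qT) * N(d1) = 1.0000000000 * 0.2395543402 = 0.239554


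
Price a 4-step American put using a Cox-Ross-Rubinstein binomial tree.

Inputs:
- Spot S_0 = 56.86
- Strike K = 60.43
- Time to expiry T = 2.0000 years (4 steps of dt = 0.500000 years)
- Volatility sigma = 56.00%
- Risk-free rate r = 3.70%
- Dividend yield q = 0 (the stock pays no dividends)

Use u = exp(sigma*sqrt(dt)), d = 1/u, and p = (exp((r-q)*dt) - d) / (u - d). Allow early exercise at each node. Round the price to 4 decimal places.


Answer: Price = V(0,0) = 17.5228

Derivation:
dt = T/N = 0.500000
u = exp(sigma*sqrt(dt)) = 1.485839; d = 1/u = 0.673020
p = (exp((r-q)*dt) - d) / (u - d) = 0.425251
Discount per step: exp(-r*dt) = 0.981670
Stock lattice S(k, i) with i counting down-moves:
  k=0: S(0,0) = 56.8600
  k=1: S(1,0) = 84.4848; S(1,1) = 38.2679
  k=2: S(2,0) = 125.5309; S(2,1) = 56.8600; S(2,2) = 25.7551
  k=3: S(3,0) = 186.5187; S(3,1) = 84.4848; S(3,2) = 38.2679; S(3,3) = 17.3337
  k=4: S(4,0) = 277.1368; S(4,1) = 125.5309; S(4,2) = 56.8600; S(4,3) = 25.7551; S(4,4) = 11.6659
Terminal payoffs V(N, i) = max(K - S_T, 0):
  V(4,0) = 0.000000; V(4,1) = 0.000000; V(4,2) = 3.570000; V(4,3) = 34.674904; V(4,4) = 48.764067
Backward induction: V(k, i) = exp(-r*dt) * [p * V(k+1, i) + (1-p) * V(k+1, i+1)]; then take max(V_cont, immediate exercise) for American.
  V(3,0) = exp(-r*dt) * [p*0.000000 + (1-p)*0.000000] = 0.000000; exercise = 0.000000; V(3,0) = max -> 0.000000
  V(3,1) = exp(-r*dt) * [p*0.000000 + (1-p)*3.570000] = 2.014244; exercise = 0.000000; V(3,1) = max -> 2.014244
  V(3,2) = exp(-r*dt) * [p*3.570000 + (1-p)*34.674904] = 21.054389; exercise = 22.162066; V(3,2) = max -> 22.162066
  V(3,3) = exp(-r*dt) * [p*34.674904 + (1-p)*48.764067] = 41.988620; exercise = 43.096298; V(3,3) = max -> 43.096298
  V(2,0) = exp(-r*dt) * [p*0.000000 + (1-p)*2.014244] = 1.136465; exercise = 0.000000; V(2,0) = max -> 1.136465
  V(2,1) = exp(-r*dt) * [p*2.014244 + (1-p)*22.162066] = 13.345009; exercise = 3.570000; V(2,1) = max -> 13.345009
  V(2,2) = exp(-r*dt) * [p*22.162066 + (1-p)*43.096298] = 33.567227; exercise = 34.674904; V(2,2) = max -> 34.674904
  V(1,0) = exp(-r*dt) * [p*1.136465 + (1-p)*13.345009] = 8.003867; exercise = 0.000000; V(1,0) = max -> 8.003867
  V(1,1) = exp(-r*dt) * [p*13.345009 + (1-p)*34.674904] = 25.135024; exercise = 22.162066; V(1,1) = max -> 25.135024
  V(0,0) = exp(-r*dt) * [p*8.003867 + (1-p)*25.135024] = 17.522798; exercise = 3.570000; V(0,0) = max -> 17.522798


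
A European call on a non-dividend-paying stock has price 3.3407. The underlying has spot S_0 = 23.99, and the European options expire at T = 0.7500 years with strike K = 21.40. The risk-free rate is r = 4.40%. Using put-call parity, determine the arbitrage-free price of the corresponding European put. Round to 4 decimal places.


Put-call parity: C - P = S_0 * exp(-qT) - K * exp(-rT).
S_0 * exp(-qT) = 23.9900 * 1.00000000 = 23.99000000
K * exp(-rT) = 21.4000 * 0.96753856 = 20.70532518
P = C - S*exp(-qT) + K*exp(-rT)
P = 3.3407 - 23.99000000 + 20.70532518 = 0.0560

Answer: Put price = 0.0560


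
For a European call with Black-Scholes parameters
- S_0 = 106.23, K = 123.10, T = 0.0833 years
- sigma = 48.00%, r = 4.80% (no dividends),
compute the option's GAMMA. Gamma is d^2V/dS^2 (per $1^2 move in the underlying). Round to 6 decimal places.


Answer: Gamma = 0.017004

Derivation:
d1 = -0.9657820445; d2 = -1.1043183935
phi(d1) = 0.2502472094; exp(-qT) = 1.0000000000; exp(-rT) = 0.9960095830
Gamma = exp(-qT) * phi(d1) / (S * sigma * sqrt(T)) = 1.0000000000 * 0.2502472094 / (106.2300 * 0.4800 * 0.2886173938) = 0.017004


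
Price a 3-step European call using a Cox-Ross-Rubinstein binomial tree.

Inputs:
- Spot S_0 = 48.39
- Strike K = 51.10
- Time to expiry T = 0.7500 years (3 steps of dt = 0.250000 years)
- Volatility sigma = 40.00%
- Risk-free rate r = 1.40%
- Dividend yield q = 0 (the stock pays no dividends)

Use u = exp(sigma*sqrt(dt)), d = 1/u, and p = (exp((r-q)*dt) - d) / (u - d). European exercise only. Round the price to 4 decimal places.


dt = T/N = 0.250000
u = exp(sigma*sqrt(dt)) = 1.221403; d = 1/u = 0.818731
p = (exp((r-q)*dt) - d) / (u - d) = 0.458873
Discount per step: exp(-r*dt) = 0.996506
Stock lattice S(k, i) with i counting down-moves:
  k=0: S(0,0) = 48.3900
  k=1: S(1,0) = 59.1037; S(1,1) = 39.6184
  k=2: S(2,0) = 72.1894; S(2,1) = 48.3900; S(2,2) = 32.4368
  k=3: S(3,0) = 88.1723; S(3,1) = 59.1037; S(3,2) = 39.6184; S(3,3) = 26.5570
Terminal payoffs V(N, i) = max(S_T - K, 0):
  V(3,0) = 37.072329; V(3,1) = 8.003679; V(3,2) = 0.000000; V(3,3) = 0.000000
Backward induction: V(k, i) = exp(-r*dt) * [p * V(k+1, i) + (1-p) * V(k+1, i+1)].
  V(2,0) = exp(-r*dt) * [p*37.072329 + (1-p)*8.003679] = 21.267934
  V(2,1) = exp(-r*dt) * [p*8.003679 + (1-p)*0.000000] = 3.659842
  V(2,2) = exp(-r*dt) * [p*0.000000 + (1-p)*0.000000] = 0.000000
  V(1,0) = exp(-r*dt) * [p*21.267934 + (1-p)*3.659842] = 11.698706
  V(1,1) = exp(-r*dt) * [p*3.659842 + (1-p)*0.000000] = 1.673536
  V(0,0) = exp(-r*dt) * [p*11.698706 + (1-p)*1.673536] = 6.251897

Answer: Price = V(0,0) = 6.2519


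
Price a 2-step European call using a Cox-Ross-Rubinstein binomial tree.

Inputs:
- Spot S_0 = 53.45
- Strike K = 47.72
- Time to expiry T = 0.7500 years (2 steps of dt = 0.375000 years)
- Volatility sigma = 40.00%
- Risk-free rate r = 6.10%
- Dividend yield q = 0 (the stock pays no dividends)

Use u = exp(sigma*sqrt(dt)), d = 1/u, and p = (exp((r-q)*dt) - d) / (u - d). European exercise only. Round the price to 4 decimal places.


Answer: Price = V(0,0) = 11.6451

Derivation:
dt = T/N = 0.375000
u = exp(sigma*sqrt(dt)) = 1.277556; d = 1/u = 0.782744
p = (exp((r-q)*dt) - d) / (u - d) = 0.485830
Discount per step: exp(-r*dt) = 0.977385
Stock lattice S(k, i) with i counting down-moves:
  k=0: S(0,0) = 53.4500
  k=1: S(1,0) = 68.2854; S(1,1) = 41.8377
  k=2: S(2,0) = 87.2384; S(2,1) = 53.4500; S(2,2) = 32.7482
Terminal payoffs V(N, i) = max(S_T - K, 0):
  V(2,0) = 39.518399; V(2,1) = 5.730000; V(2,2) = 0.000000
Backward induction: V(k, i) = exp(-r*dt) * [p * V(k+1, i) + (1-p) * V(k+1, i+1)].
  V(1,0) = exp(-r*dt) * [p*39.518399 + (1-p)*5.730000] = 21.644579
  V(1,1) = exp(-r*dt) * [p*5.730000 + (1-p)*0.000000] = 2.720847
  V(0,0) = exp(-r*dt) * [p*21.644579 + (1-p)*2.720847] = 11.645105


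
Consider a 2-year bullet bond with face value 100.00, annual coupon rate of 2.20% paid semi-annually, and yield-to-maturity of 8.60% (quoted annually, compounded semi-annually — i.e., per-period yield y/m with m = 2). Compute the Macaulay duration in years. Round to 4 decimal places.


Coupon per period c = face * coupon_rate / m = 1.100000
Periods per year m = 2; per-period yield y/m = 0.043000
Number of cashflows N = 4
Cashflows (t years, CF_t, discount factor 1/(1+y/m)^(m*t), PV):
  t = 0.5000: CF_t = 1.100000, DF = 0.958773, PV = 1.054650
  t = 1.0000: CF_t = 1.100000, DF = 0.919245, PV = 1.011170
  t = 1.5000: CF_t = 1.100000, DF = 0.881347, PV = 0.969482
  t = 2.0000: CF_t = 101.100000, DF = 0.845012, PV = 85.430692
Price P = sum_t PV_t = 88.465993
Macaulay numerator sum_t t * PV_t:
  t * PV_t at t = 0.5000: 0.527325
  t * PV_t at t = 1.0000: 1.011170
  t * PV_t at t = 1.5000: 1.454223
  t * PV_t at t = 2.0000: 170.861383
Macaulay duration D = (sum_t t * PV_t) / P = 173.854101 / 88.465993 = 1.965208

Answer: Macaulay duration = 1.9652 years


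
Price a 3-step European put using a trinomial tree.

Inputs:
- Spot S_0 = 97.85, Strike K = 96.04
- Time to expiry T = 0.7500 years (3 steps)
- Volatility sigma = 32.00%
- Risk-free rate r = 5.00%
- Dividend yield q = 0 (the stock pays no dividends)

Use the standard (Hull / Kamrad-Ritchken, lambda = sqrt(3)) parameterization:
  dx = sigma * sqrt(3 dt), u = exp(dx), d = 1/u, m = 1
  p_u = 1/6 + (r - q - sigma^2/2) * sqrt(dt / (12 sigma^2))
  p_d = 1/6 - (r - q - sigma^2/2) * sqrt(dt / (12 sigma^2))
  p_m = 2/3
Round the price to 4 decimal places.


dt = T/N = 0.250000; dx = sigma*sqrt(3*dt) = 0.277128
u = exp(dx) = 1.319335; d = 1/u = 0.757957
p_u = 0.166125, p_m = 0.666667, p_d = 0.167208
Discount per step: exp(-r*dt) = 0.987578
Stock lattice S(k, j) with j the centered position index:
  k=0: S(0,+0) = 97.8500
  k=1: S(1,-1) = 74.1661; S(1,+0) = 97.8500; S(1,+1) = 129.0970
  k=2: S(2,-2) = 56.2148; S(2,-1) = 74.1661; S(2,+0) = 97.8500; S(2,+1) = 129.0970; S(2,+2) = 170.3222
  k=3: S(3,-3) = 42.6084; S(3,-2) = 56.2148; S(3,-1) = 74.1661; S(3,+0) = 97.8500; S(3,+1) = 129.0970; S(3,+2) = 170.3222; S(3,+3) = 224.7121
Terminal payoffs V(N, j) = max(K - S_T, 0):
  V(3,-3) = 53.431605; V(3,-2) = 39.825236; V(3,-1) = 21.873871; V(3,+0) = 0.000000; V(3,+1) = 0.000000; V(3,+2) = 0.000000; V(3,+3) = 0.000000
Backward induction: V(k, j) = exp(-r*dt) * [p_u * V(k+1, j+1) + p_m * V(k+1, j) + p_d * V(k+1, j-1)]
  V(2,-2) = exp(-r*dt) * [p_u*21.873871 + p_m*39.825236 + p_d*53.431605] = 38.632217
  V(2,-1) = exp(-r*dt) * [p_u*0.000000 + p_m*21.873871 + p_d*39.825236] = 20.977808
  V(2,+0) = exp(-r*dt) * [p_u*0.000000 + p_m*0.000000 + p_d*21.873871] = 3.612051
  V(2,+1) = exp(-r*dt) * [p_u*0.000000 + p_m*0.000000 + p_d*0.000000] = 0.000000
  V(2,+2) = exp(-r*dt) * [p_u*0.000000 + p_m*0.000000 + p_d*0.000000] = 0.000000
  V(1,-1) = exp(-r*dt) * [p_u*3.612051 + p_m*20.977808 + p_d*38.632217] = 20.783448
  V(1,+0) = exp(-r*dt) * [p_u*0.000000 + p_m*3.612051 + p_d*20.977808] = 5.842204
  V(1,+1) = exp(-r*dt) * [p_u*0.000000 + p_m*0.000000 + p_d*3.612051] = 0.596461
  V(0,+0) = exp(-r*dt) * [p_u*0.596461 + p_m*5.842204 + p_d*20.783448] = 7.376265

Answer: Price = V(0,0) = 7.3763


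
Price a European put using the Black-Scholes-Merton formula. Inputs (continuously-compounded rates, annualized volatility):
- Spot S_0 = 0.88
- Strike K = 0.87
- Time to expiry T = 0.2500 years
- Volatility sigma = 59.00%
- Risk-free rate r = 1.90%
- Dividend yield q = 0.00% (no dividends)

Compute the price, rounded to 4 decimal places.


d1 = (ln(S/K) + (r - q + 0.5*sigma^2) * T) / (sigma * sqrt(T)) = 0.20234304
d2 = d1 - sigma * sqrt(T) = -0.09265696
exp(-rT) = 0.99526126; exp(-qT) = 1.00000000
P = K * exp(-rT) * N(-d2) - S_0 * exp(-qT) * N(-d1)
N(-d1) = 0.41982428; N(-d2) = 0.53691196
P = 0.8700 * 0.99526126 * 0.53691196 - 0.8800 * 1.00000000 * 0.41982428 = 0.0955

Answer: Price = 0.0955


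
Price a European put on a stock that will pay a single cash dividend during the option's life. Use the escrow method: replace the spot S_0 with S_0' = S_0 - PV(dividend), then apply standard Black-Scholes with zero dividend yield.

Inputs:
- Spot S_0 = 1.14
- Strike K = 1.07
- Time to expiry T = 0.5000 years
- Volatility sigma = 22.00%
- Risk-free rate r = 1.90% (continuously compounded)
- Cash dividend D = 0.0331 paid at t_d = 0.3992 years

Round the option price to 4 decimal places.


Answer: Price = 0.0462

Derivation:
PV(D) = D * exp(-r * t_d) = 0.0331 * 0.99244389 = 0.03284989
S_0' = S_0 - PV(D) = 1.1400 - 0.03284989 = 1.10715011
d1 = (ln(S_0'/K) + (r + sigma^2/2)*T) / (sigma*sqrt(T)) = 0.35824983
d2 = d1 - sigma*sqrt(T) = 0.20268634
exp(-rT) = 0.99054498
N(-d1) = 0.36007818; N(-d2) = 0.41969010
P = K * exp(-rT) * N(-d2) - S_0' * N(-d1) = 1.0700 * 0.99054498 * 0.41969010 - 1.10715011 * 0.36007818 = 0.0462
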